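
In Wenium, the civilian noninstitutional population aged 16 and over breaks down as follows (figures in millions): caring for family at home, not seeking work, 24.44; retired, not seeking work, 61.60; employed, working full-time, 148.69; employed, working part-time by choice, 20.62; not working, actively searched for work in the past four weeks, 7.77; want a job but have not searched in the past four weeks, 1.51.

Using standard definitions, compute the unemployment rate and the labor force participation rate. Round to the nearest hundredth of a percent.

Employed = 148.69 + 20.62 = 169.31 million.
Unemployed = 7.77 million.
Labor force = 169.31 + 7.77 = 177.08 million.
Not in labor force = 24.44 + 61.60 + 1.51 = 87.55 million (those not working and not actively searching are outside the labor force — including those who want a job but have given up searching).
Civilian working-age population = 177.08 + 87.55 = 264.63 million.
Unemployment rate = 7.77 / 177.08 = 4.39%.
Labor force participation rate = 177.08 / 264.63 = 66.92%.

Unemployment rate ≈ 4.39%; labor force participation rate ≈ 66.92%.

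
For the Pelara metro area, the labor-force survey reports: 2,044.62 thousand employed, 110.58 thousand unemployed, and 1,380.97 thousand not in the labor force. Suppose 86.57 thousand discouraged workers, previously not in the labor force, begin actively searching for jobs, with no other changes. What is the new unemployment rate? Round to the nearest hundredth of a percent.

New unemployment rate ≈ 8.79%.

Initially, labor force = 2,044.62 + 110.58 = 2,155.20 thousand, so u = 110.58/2,155.20 = 5.13%.
After the change, unemployed and labor force both rise by 86.57 → E = 2,044.62, U = 197.15, labor force = 2,241.77 thousand.
New unemployment rate = 197.15 / 2,241.77 = 8.79%.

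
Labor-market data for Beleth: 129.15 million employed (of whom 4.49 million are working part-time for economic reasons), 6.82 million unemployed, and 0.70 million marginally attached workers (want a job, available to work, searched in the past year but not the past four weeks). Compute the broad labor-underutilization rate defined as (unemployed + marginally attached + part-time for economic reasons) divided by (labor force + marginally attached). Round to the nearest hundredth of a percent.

Broad underutilization rate ≈ 8.79%.

Labor force = 129.15 + 6.82 = 135.97 million.
Numerator = 6.82 + 0.70 + 4.49 = 12.01 million.
Denominator = 135.97 + 0.70 = 136.67 million.
Broad rate = 12.01 / 136.67 = 8.79%.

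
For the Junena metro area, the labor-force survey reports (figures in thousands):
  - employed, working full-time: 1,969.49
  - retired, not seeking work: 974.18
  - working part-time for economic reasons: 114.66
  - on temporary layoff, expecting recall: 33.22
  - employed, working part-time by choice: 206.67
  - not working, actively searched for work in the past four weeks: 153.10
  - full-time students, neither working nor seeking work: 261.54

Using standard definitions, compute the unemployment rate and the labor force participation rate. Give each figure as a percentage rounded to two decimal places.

Employed = 1,969.49 + 114.66 + 206.67 = 2,290.82 thousand (anyone who worked, including part-time for economic reasons, counts as employed).
Unemployed = 33.22 + 153.10 = 186.32 thousand (jobless and actively searching, or on temporary layoff).
Labor force = 2,290.82 + 186.32 = 2,477.14 thousand.
Not in labor force = 974.18 + 261.54 = 1,235.72 thousand (those not working and not actively searching are outside the labor force).
Civilian working-age population = 2,477.14 + 1,235.72 = 3,712.86 thousand.
Unemployment rate = 186.32 / 2,477.14 = 7.52%.
Labor force participation rate = 2,477.14 / 3,712.86 = 66.72%.

Unemployment rate ≈ 7.52%; labor force participation rate ≈ 66.72%.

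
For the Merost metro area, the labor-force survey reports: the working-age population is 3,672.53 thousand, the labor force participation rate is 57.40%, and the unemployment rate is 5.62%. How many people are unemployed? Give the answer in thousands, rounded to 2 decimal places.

Labor force = 0.5740 × 3,672.53 = 2,108.03 thousand.
Unemployed = 0.0562 × 2,108.03 ≈ 118.47 thousand.

About 118.47 thousand are unemployed.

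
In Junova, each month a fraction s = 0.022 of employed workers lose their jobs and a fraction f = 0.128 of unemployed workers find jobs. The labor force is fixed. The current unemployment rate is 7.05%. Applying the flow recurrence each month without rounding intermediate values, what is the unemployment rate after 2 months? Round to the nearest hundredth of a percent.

With a fixed labor force, u_{t+1} = u_t + s·(1−u_t) − f·u_t = u_t·(1−s−f) + s.
Here 1−s−f = 0.850 and s = 0.022.
u_1 = 0.070500 × 0.850 + 0.022 = 0.081925.
u_2 = 0.081925 × 0.850 + 0.022 = 0.091636.

Unemployment rate after two months ≈ 9.16%.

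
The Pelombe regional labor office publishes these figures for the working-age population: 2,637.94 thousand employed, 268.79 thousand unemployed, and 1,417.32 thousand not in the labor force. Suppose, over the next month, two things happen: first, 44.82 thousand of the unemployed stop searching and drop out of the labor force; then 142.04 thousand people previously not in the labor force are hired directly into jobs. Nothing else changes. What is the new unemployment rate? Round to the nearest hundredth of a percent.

Initially, labor force = 2,637.94 + 268.79 = 2,906.73 thousand, so u = 268.79/2,906.73 = 9.25%.
After the first change, unemployed and labor force both fall by 44.82 → E = 2,637.94, U = 223.97, labor force = 2,861.91 thousand.
After the second change, employed and labor force both rise by 142.04; unemployed unchanged → E = 2,779.98, U = 223.97, labor force = 3,003.95 thousand.
New unemployment rate = 223.97 / 3,003.95 = 7.46%.

New unemployment rate ≈ 7.46%.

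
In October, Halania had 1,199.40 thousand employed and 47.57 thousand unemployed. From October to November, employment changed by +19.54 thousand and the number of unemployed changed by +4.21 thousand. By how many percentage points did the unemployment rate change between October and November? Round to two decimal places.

The unemployment rate changed by +0.26 percentage points.

October: labor force = 1,199.40 + 47.57 = 1,246.97; u = 47.57/1,246.97 = 3.81%.
November: labor force = 1,218.94 + 51.78 = 1,270.72; u = 51.78/1,270.72 = 4.07%.
Change = 4.07% − 3.81% = +0.26 pp.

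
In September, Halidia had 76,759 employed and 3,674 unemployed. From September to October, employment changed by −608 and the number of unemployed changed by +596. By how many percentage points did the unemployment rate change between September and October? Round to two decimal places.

The unemployment rate changed by +0.74 percentage points.

September: labor force = 76,759 + 3,674 = 80,433; u = 3,674/80,433 = 4.57%.
October: labor force = 76,151 + 4,270 = 80,421; u = 4,270/80,421 = 5.31%.
Change = 5.31% − 4.57% = +0.74 pp.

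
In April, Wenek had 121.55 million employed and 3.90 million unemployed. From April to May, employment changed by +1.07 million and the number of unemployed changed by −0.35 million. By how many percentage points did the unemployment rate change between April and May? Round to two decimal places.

April: labor force = 121.55 + 3.90 = 125.45; u = 3.90/125.45 = 3.11%.
May: labor force = 122.62 + 3.55 = 126.17; u = 3.55/126.17 = 2.81%.
Change = 2.81% − 3.11% = −0.30 pp.

The unemployment rate changed by −0.30 percentage points.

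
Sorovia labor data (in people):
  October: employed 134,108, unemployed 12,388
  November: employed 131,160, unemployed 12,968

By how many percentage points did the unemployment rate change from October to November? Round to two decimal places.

October: labor force = 134,108 + 12,388 = 146,496; u = 12,388/146,496 = 8.46%.
November: labor force = 131,160 + 12,968 = 144,128; u = 12,968/144,128 = 9.00%.
Change = 9.00% − 8.46% = +0.54 pp.

The unemployment rate changed by +0.54 percentage points.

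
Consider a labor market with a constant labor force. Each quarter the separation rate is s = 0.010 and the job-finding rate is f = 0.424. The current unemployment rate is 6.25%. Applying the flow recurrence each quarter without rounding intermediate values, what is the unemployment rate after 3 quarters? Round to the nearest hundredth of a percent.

With a fixed labor force, u_{t+1} = u_t + s·(1−u_t) − f·u_t = u_t·(1−s−f) + s.
Here 1−s−f = 0.566 and s = 0.010.
u_1 = 0.062500 × 0.566 + 0.010 = 0.045375.
u_2 = 0.045375 × 0.566 + 0.010 = 0.035682.
u_3 = 0.035682 × 0.566 + 0.010 = 0.030196.

Unemployment rate after three quarters ≈ 3.02%.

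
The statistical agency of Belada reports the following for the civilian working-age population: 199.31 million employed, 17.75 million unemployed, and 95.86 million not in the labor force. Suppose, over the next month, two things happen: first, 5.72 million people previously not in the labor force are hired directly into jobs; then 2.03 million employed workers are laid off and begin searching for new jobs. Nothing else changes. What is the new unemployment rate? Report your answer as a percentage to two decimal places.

New unemployment rate ≈ 8.88%.

Initially, labor force = 199.31 + 17.75 = 217.06 million, so u = 17.75/217.06 = 8.18%.
After the first change, employed and labor force both rise by 5.72; unemployed unchanged → E = 205.03, U = 17.75, labor force = 222.78 million.
After the second change, employed falls and unemployed rises by 2.03; labor force unchanged → E = 203.00, U = 19.78, labor force = 222.78 million.
New unemployment rate = 19.78 / 222.78 = 8.88%.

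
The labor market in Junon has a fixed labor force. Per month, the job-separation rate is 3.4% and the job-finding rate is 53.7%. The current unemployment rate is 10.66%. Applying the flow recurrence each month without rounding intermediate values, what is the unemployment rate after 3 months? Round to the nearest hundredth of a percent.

Unemployment rate after three months ≈ 6.33%.

With a fixed labor force, u_{t+1} = u_t + s·(1−u_t) − f·u_t = u_t·(1−s−f) + s.
Here 1−s−f = 0.429 and s = 0.034.
u_1 = 0.106600 × 0.429 + 0.034 = 0.079731.
u_2 = 0.079731 × 0.429 + 0.034 = 0.068205.
u_3 = 0.068205 × 0.429 + 0.034 = 0.063260.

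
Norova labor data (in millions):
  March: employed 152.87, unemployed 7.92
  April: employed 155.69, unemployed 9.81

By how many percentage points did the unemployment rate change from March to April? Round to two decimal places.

The unemployment rate changed by +1.00 percentage points.

March: labor force = 152.87 + 7.92 = 160.79; u = 7.92/160.79 = 4.93%.
April: labor force = 155.69 + 9.81 = 165.50; u = 9.81/165.50 = 5.93%.
Change = 5.93% − 4.93% = +1.00 pp.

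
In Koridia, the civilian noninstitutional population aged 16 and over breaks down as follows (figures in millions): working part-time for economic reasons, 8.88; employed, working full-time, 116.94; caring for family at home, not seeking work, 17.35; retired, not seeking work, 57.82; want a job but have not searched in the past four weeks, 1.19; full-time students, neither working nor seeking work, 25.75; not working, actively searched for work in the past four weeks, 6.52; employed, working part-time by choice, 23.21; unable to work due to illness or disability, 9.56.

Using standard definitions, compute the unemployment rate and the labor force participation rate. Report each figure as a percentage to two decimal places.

Unemployment rate ≈ 4.19%; labor force participation rate ≈ 58.21%.

Employed = 8.88 + 116.94 + 23.21 = 149.03 million (anyone who worked, including part-time for economic reasons, counts as employed).
Unemployed = 6.52 million.
Labor force = 149.03 + 6.52 = 155.55 million.
Not in labor force = 17.35 + 57.82 + 1.19 + 25.75 + 9.56 = 111.67 million (those not working and not actively searching are outside the labor force — including those who want a job but have given up searching).
Civilian working-age population = 155.55 + 111.67 = 267.22 million.
Unemployment rate = 6.52 / 155.55 = 4.19%.
Labor force participation rate = 155.55 / 267.22 = 58.21%.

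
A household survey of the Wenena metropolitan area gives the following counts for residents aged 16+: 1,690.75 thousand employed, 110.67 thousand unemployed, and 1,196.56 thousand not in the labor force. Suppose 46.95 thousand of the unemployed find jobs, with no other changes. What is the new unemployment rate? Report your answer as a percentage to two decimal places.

New unemployment rate ≈ 3.54%.

Initially, labor force = 1,690.75 + 110.67 = 1,801.42 thousand, so u = 110.67/1,801.42 = 6.14%.
After the change, unemployed falls and employed rises by 46.95; labor force unchanged → E = 1,737.70, U = 63.72, labor force = 1,801.42 thousand.
New unemployment rate = 63.72 / 1,801.42 = 3.54%.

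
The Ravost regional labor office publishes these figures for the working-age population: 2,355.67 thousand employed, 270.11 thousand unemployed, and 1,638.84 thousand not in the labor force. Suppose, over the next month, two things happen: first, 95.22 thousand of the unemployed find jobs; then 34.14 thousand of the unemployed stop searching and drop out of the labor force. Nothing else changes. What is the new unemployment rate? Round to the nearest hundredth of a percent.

Initially, labor force = 2,355.67 + 270.11 = 2,625.78 thousand, so u = 270.11/2,625.78 = 10.29%.
After the first change, unemployed falls and employed rises by 95.22; labor force unchanged → E = 2,450.89, U = 174.89, labor force = 2,625.78 thousand.
After the second change, unemployed and labor force both fall by 34.14 → E = 2,450.89, U = 140.75, labor force = 2,591.64 thousand.
New unemployment rate = 140.75 / 2,591.64 = 5.43%.

New unemployment rate ≈ 5.43%.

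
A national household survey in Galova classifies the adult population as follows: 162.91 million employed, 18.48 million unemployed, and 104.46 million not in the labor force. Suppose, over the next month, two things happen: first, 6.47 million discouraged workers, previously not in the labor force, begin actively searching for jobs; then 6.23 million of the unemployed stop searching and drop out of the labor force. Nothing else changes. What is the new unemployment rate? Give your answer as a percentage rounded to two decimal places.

New unemployment rate ≈ 10.31%.

Initially, labor force = 162.91 + 18.48 = 181.39 million, so u = 18.48/181.39 = 10.19%.
After the first change, unemployed and labor force both rise by 6.47 → E = 162.91, U = 24.95, labor force = 187.86 million.
After the second change, unemployed and labor force both fall by 6.23 → E = 162.91, U = 18.72, labor force = 181.63 million.
New unemployment rate = 18.72 / 181.63 = 10.31%.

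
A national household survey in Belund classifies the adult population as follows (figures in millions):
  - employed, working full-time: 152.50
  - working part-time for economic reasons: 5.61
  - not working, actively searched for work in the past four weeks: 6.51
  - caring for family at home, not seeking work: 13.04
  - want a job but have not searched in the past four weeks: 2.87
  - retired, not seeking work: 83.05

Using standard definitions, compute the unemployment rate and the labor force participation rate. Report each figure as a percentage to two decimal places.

Employed = 152.50 + 5.61 = 158.11 million (anyone who worked, including part-time for economic reasons, counts as employed).
Unemployed = 6.51 million.
Labor force = 158.11 + 6.51 = 164.62 million.
Not in labor force = 13.04 + 2.87 + 83.05 = 98.96 million (those not working and not actively searching are outside the labor force — including those who want a job but have given up searching).
Civilian working-age population = 164.62 + 98.96 = 263.58 million.
Unemployment rate = 6.51 / 164.62 = 3.95%.
Labor force participation rate = 164.62 / 263.58 = 62.46%.

Unemployment rate ≈ 3.95%; labor force participation rate ≈ 62.46%.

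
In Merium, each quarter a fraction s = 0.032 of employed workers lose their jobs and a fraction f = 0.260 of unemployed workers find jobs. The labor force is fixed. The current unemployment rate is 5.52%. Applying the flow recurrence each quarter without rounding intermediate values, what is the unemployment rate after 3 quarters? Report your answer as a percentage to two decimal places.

With a fixed labor force, u_{t+1} = u_t + s·(1−u_t) − f·u_t = u_t·(1−s−f) + s.
Here 1−s−f = 0.708 and s = 0.032.
u_1 = 0.055200 × 0.708 + 0.032 = 0.071082.
u_2 = 0.071082 × 0.708 + 0.032 = 0.082326.
u_3 = 0.082326 × 0.708 + 0.032 = 0.090287.

Unemployment rate after three quarters ≈ 9.03%.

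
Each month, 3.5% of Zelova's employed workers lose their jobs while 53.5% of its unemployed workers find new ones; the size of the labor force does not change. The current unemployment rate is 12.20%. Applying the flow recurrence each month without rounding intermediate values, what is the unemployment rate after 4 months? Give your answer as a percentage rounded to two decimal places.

Unemployment rate after four months ≈ 6.35%.

With a fixed labor force, u_{t+1} = u_t + s·(1−u_t) − f·u_t = u_t·(1−s−f) + s.
Here 1−s−f = 0.430 and s = 0.035.
u_1 = 0.122000 × 0.430 + 0.035 = 0.087460.
u_2 = 0.087460 × 0.430 + 0.035 = 0.072608.
u_3 = 0.072608 × 0.430 + 0.035 = 0.066221.
u_4 = 0.066221 × 0.430 + 0.035 = 0.063475.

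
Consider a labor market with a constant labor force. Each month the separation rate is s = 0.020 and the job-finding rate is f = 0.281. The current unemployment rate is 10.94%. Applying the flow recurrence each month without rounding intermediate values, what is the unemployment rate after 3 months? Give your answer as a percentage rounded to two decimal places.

With a fixed labor force, u_{t+1} = u_t + s·(1−u_t) − f·u_t = u_t·(1−s−f) + s.
Here 1−s−f = 0.699 and s = 0.020.
u_1 = 0.109400 × 0.699 + 0.020 = 0.096471.
u_2 = 0.096471 × 0.699 + 0.020 = 0.087433.
u_3 = 0.087433 × 0.699 + 0.020 = 0.081116.

Unemployment rate after three months ≈ 8.11%.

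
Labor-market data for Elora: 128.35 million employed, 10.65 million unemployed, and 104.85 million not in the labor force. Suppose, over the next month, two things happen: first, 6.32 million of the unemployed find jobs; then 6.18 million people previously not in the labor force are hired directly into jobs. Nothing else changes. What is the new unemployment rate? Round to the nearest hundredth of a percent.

New unemployment rate ≈ 2.98%.

Initially, labor force = 128.35 + 10.65 = 139.00 million, so u = 10.65/139.00 = 7.66%.
After the first change, unemployed falls and employed rises by 6.32; labor force unchanged → E = 134.67, U = 4.33, labor force = 139.00 million.
After the second change, employed and labor force both rise by 6.18; unemployed unchanged → E = 140.85, U = 4.33, labor force = 145.18 million.
New unemployment rate = 4.33 / 145.18 = 2.98%.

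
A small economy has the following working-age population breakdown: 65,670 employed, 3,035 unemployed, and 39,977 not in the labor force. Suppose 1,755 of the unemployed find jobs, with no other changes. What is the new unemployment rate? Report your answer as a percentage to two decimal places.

New unemployment rate ≈ 1.86%.

Initially, labor force = 65,670 + 3,035 = 68,705, so u = 3,035/68,705 = 4.42%.
After the change, unemployed falls and employed rises by 1,755; labor force unchanged → E = 67,425, U = 1,280, labor force = 68,705.
New unemployment rate = 1,280 / 68,705 = 1.86%.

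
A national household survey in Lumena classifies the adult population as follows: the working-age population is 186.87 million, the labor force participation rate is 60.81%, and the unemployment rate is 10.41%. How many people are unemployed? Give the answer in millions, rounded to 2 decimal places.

Labor force = 0.6081 × 186.87 = 113.64 million.
Unemployed = 0.1041 × 113.64 ≈ 11.83 million.

About 11.83 million are unemployed.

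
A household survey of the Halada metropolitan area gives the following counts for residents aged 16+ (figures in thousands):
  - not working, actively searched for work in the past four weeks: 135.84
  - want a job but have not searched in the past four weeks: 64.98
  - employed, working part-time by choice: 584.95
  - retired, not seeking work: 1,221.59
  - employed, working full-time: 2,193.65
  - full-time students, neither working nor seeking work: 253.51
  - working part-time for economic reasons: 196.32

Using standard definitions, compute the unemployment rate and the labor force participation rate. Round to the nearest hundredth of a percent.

Unemployment rate ≈ 4.37%; labor force participation rate ≈ 66.89%.

Employed = 584.95 + 2,193.65 + 196.32 = 2,974.92 thousand (anyone who worked, including part-time for economic reasons, counts as employed).
Unemployed = 135.84 thousand.
Labor force = 2,974.92 + 135.84 = 3,110.76 thousand.
Not in labor force = 64.98 + 1,221.59 + 253.51 = 1,540.08 thousand (those not working and not actively searching are outside the labor force — including those who want a job but have given up searching).
Civilian working-age population = 3,110.76 + 1,540.08 = 4,650.84 thousand.
Unemployment rate = 135.84 / 3,110.76 = 4.37%.
Labor force participation rate = 3,110.76 / 4,650.84 = 66.89%.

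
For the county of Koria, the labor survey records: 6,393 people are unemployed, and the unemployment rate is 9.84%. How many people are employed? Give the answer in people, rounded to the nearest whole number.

About 58,577 are employed.

Labor force = U / u = 6,393 / 0.0984 ≈ 64,970.
Employed = labor force − unemployed = 64,970 − 6,393 = 58,577.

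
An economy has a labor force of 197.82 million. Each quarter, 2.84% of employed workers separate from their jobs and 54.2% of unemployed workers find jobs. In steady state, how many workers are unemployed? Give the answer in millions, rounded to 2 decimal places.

About 9.85 million are unemployed in steady state.

Steady-state unemployment rate u* = s/(s+f) = 2.84/(2.84+54.2) = 0.049790.
Unemployed = u* × labor force = 0.049790 × 197.82 ≈ 9.85 million.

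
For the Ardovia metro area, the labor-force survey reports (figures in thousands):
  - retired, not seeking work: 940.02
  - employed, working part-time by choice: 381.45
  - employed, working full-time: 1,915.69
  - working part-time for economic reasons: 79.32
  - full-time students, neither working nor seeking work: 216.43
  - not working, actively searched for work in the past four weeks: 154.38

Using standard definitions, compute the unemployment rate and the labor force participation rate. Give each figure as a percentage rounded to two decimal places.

Unemployment rate ≈ 6.10%; labor force participation rate ≈ 68.64%.

Employed = 381.45 + 1,915.69 + 79.32 = 2,376.46 thousand (anyone who worked, including part-time for economic reasons, counts as employed).
Unemployed = 154.38 thousand.
Labor force = 2,376.46 + 154.38 = 2,530.84 thousand.
Not in labor force = 940.02 + 216.43 = 1,156.45 thousand (those not working and not actively searching are outside the labor force).
Civilian working-age population = 2,530.84 + 1,156.45 = 3,687.29 thousand.
Unemployment rate = 154.38 / 2,530.84 = 6.10%.
Labor force participation rate = 2,530.84 / 3,687.29 = 68.64%.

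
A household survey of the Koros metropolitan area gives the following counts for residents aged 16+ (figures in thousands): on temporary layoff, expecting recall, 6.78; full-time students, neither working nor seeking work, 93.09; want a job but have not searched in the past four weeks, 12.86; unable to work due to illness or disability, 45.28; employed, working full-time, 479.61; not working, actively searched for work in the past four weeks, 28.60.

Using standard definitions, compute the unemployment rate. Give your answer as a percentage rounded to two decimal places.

Employed = 479.61 thousand.
Unemployed = 6.78 + 28.60 = 35.38 thousand (jobless and actively searching, or on temporary layoff).
Labor force = 479.61 + 35.38 = 514.99 thousand.
Unemployment rate = 35.38 / 514.99 = 6.87%.

Unemployment rate ≈ 6.87%.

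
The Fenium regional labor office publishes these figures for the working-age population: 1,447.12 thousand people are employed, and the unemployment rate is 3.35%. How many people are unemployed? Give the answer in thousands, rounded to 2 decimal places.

Let U be the number unemployed. The labor force is E + U, and U/(E+U) = 0.0335.
So U = 0.0335 × 1,447.12 / (1 − 0.0335) = 48.4785 / 0.9665 ≈ 50.16 thousand.

About 50.16 thousand are unemployed.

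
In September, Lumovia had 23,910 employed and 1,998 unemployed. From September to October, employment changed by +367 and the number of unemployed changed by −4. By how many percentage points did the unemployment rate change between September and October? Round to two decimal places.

The unemployment rate changed by −0.12 percentage points.

September: labor force = 23,910 + 1,998 = 25,908; u = 1,998/25,908 = 7.71%.
October: labor force = 24,277 + 1,994 = 26,271; u = 1,994/26,271 = 7.59%.
Change = 7.59% − 7.71% = −0.12 pp.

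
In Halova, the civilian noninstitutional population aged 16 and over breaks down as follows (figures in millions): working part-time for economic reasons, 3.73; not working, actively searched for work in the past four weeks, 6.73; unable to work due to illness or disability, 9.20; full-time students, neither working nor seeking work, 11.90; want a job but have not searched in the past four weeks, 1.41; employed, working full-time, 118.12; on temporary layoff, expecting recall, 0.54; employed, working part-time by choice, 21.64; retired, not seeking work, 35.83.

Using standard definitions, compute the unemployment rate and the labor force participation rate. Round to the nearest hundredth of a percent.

Employed = 3.73 + 118.12 + 21.64 = 143.49 million (anyone who worked, including part-time for economic reasons, counts as employed).
Unemployed = 6.73 + 0.54 = 7.27 million (jobless and actively searching, or on temporary layoff).
Labor force = 143.49 + 7.27 = 150.76 million.
Not in labor force = 9.20 + 11.90 + 1.41 + 35.83 = 58.34 million (those not working and not actively searching are outside the labor force — including those who want a job but have given up searching).
Civilian working-age population = 150.76 + 58.34 = 209.10 million.
Unemployment rate = 7.27 / 150.76 = 4.82%.
Labor force participation rate = 150.76 / 209.10 = 72.10%.

Unemployment rate ≈ 4.82%; labor force participation rate ≈ 72.10%.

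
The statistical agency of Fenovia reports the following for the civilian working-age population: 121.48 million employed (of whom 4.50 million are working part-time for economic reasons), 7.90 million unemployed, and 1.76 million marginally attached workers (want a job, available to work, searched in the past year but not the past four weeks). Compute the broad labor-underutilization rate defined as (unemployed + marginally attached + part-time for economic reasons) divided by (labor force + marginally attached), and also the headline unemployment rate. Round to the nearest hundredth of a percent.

Labor force = 121.48 + 7.90 = 129.38 million.
Numerator = 7.90 + 1.76 + 4.50 = 14.16 million.
Denominator = 129.38 + 1.76 = 131.14 million.
Broad rate = 14.16 / 131.14 = 10.80%.
Headline unemployment rate = 7.90 / 129.38 = 6.11%.

Broad underutilization rate ≈ 10.80%; headline unemployment rate ≈ 6.11%.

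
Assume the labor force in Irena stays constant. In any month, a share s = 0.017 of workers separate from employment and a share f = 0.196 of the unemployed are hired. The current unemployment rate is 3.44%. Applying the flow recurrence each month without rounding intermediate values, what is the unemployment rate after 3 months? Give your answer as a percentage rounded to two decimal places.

Unemployment rate after three months ≈ 5.77%.

With a fixed labor force, u_{t+1} = u_t + s·(1−u_t) − f·u_t = u_t·(1−s−f) + s.
Here 1−s−f = 0.787 and s = 0.017.
u_1 = 0.034400 × 0.787 + 0.017 = 0.044073.
u_2 = 0.044073 × 0.787 + 0.017 = 0.051685.
u_3 = 0.051685 × 0.787 + 0.017 = 0.057676.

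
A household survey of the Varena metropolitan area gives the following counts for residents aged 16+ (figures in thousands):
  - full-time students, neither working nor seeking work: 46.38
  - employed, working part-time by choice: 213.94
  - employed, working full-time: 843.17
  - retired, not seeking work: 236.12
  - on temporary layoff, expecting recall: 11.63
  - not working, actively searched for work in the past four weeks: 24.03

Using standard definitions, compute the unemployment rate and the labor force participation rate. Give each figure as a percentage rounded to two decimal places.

Employed = 213.94 + 843.17 = 1,057.11 thousand.
Unemployed = 11.63 + 24.03 = 35.66 thousand (jobless and actively searching, or on temporary layoff).
Labor force = 1,057.11 + 35.66 = 1,092.77 thousand.
Not in labor force = 46.38 + 236.12 = 282.50 thousand (those not working and not actively searching are outside the labor force).
Civilian working-age population = 1,092.77 + 282.50 = 1,375.27 thousand.
Unemployment rate = 35.66 / 1,092.77 = 3.26%.
Labor force participation rate = 1,092.77 / 1,375.27 = 79.46%.

Unemployment rate ≈ 3.26%; labor force participation rate ≈ 79.46%.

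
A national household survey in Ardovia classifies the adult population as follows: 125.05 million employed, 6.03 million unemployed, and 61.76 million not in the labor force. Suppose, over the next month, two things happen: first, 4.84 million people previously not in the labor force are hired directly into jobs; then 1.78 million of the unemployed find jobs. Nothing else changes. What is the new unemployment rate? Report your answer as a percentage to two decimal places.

New unemployment rate ≈ 3.13%.

Initially, labor force = 125.05 + 6.03 = 131.08 million, so u = 6.03/131.08 = 4.60%.
After the first change, employed and labor force both rise by 4.84; unemployed unchanged → E = 129.89, U = 6.03, labor force = 135.92 million.
After the second change, unemployed falls and employed rises by 1.78; labor force unchanged → E = 131.67, U = 4.25, labor force = 135.92 million.
New unemployment rate = 4.25 / 135.92 = 3.13%.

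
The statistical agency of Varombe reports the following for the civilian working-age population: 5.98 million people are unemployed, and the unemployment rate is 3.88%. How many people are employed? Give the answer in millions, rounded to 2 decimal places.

Labor force = U / u = 5.98 / 0.0388 ≈ 154.12 million.
Employed = labor force − unemployed = 154.12 − 5.98 = 148.14 million.

About 148.14 million are employed.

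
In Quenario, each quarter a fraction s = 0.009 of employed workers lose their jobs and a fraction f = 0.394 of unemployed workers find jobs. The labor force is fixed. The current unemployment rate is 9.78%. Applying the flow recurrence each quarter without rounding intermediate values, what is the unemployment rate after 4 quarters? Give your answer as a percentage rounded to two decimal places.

With a fixed labor force, u_{t+1} = u_t + s·(1−u_t) − f·u_t = u_t·(1−s−f) + s.
Here 1−s−f = 0.597 and s = 0.009.
u_1 = 0.097800 × 0.597 + 0.009 = 0.067387.
u_2 = 0.067387 × 0.597 + 0.009 = 0.049230.
u_3 = 0.049230 × 0.597 + 0.009 = 0.038390.
u_4 = 0.038390 × 0.597 + 0.009 = 0.031919.

Unemployment rate after four quarters ≈ 3.19%.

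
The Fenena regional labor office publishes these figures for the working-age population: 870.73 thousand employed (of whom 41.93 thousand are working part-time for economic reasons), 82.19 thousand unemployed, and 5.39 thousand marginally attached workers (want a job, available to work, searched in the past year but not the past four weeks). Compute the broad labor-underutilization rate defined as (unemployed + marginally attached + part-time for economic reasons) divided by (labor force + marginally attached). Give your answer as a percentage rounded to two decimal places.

Broad underutilization rate ≈ 13.51%.

Labor force = 870.73 + 82.19 = 952.92 thousand.
Numerator = 82.19 + 5.39 + 41.93 = 129.51 thousand.
Denominator = 952.92 + 5.39 = 958.31 thousand.
Broad rate = 129.51 / 958.31 = 13.51%.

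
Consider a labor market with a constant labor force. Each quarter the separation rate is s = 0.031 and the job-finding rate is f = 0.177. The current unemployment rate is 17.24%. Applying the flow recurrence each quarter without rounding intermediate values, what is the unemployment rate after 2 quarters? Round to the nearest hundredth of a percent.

With a fixed labor force, u_{t+1} = u_t + s·(1−u_t) − f·u_t = u_t·(1−s−f) + s.
Here 1−s−f = 0.792 and s = 0.031.
u_1 = 0.172400 × 0.792 + 0.031 = 0.167541.
u_2 = 0.167541 × 0.792 + 0.031 = 0.163692.

Unemployment rate after two quarters ≈ 16.37%.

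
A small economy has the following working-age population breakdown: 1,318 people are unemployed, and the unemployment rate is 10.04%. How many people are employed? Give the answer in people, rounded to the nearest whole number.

About 11,809 are employed.

Labor force = U / u = 1,318 / 0.1004 ≈ 13,127.
Employed = labor force − unemployed = 13,127 − 1,318 = 11,809.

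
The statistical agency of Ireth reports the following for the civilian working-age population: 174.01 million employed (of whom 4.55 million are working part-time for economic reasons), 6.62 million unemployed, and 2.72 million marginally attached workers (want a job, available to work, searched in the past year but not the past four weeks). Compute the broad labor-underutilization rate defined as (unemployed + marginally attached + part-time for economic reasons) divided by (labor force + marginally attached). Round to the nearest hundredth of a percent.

Labor force = 174.01 + 6.62 = 180.63 million.
Numerator = 6.62 + 2.72 + 4.55 = 13.89 million.
Denominator = 180.63 + 2.72 = 183.35 million.
Broad rate = 13.89 / 183.35 = 7.58%.

Broad underutilization rate ≈ 7.58%.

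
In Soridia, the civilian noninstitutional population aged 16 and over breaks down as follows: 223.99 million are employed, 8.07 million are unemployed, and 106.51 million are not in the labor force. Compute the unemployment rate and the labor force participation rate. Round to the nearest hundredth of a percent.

Labor force = employed + unemployed = 223.99 + 8.07 = 232.06 million.
Working-age population = 232.06 + 106.51 = 338.57 million.
Unemployment rate = 8.07 / 232.06 = 3.48%.
Labor force participation rate = 232.06 / 338.57 = 68.54%.

Unemployment rate ≈ 3.48%; labor force participation rate ≈ 68.54%.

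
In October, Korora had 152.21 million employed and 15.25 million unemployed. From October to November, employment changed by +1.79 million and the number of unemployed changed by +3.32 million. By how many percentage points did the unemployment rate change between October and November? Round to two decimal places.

October: labor force = 152.21 + 15.25 = 167.46; u = 15.25/167.46 = 9.11%.
November: labor force = 154.00 + 18.57 = 172.57; u = 18.57/172.57 = 10.76%.
Change = 10.76% − 9.11% = +1.65 pp.

The unemployment rate changed by +1.65 percentage points.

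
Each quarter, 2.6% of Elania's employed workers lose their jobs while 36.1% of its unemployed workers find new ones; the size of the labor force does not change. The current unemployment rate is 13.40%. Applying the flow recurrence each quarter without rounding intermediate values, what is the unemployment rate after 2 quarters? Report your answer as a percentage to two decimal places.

With a fixed labor force, u_{t+1} = u_t + s·(1−u_t) − f·u_t = u_t·(1−s−f) + s.
Here 1−s−f = 0.613 and s = 0.026.
u_1 = 0.134000 × 0.613 + 0.026 = 0.108142.
u_2 = 0.108142 × 0.613 + 0.026 = 0.092291.

Unemployment rate after two quarters ≈ 9.23%.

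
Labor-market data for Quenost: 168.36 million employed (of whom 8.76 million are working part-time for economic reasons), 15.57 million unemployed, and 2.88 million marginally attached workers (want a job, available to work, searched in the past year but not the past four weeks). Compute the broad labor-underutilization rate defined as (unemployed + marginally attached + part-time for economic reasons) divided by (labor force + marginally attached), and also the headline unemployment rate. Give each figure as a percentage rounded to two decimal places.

Broad underutilization rate ≈ 14.57%; headline unemployment rate ≈ 8.47%.

Labor force = 168.36 + 15.57 = 183.93 million.
Numerator = 15.57 + 2.88 + 8.76 = 27.21 million.
Denominator = 183.93 + 2.88 = 186.81 million.
Broad rate = 27.21 / 186.81 = 14.57%.
Headline unemployment rate = 15.57 / 183.93 = 8.47%.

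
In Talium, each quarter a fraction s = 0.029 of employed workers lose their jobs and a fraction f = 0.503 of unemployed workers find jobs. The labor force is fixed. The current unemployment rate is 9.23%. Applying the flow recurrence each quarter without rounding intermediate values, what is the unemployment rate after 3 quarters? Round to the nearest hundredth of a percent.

Unemployment rate after three quarters ≈ 5.84%.

With a fixed labor force, u_{t+1} = u_t + s·(1−u_t) − f·u_t = u_t·(1−s−f) + s.
Here 1−s−f = 0.468 and s = 0.029.
u_1 = 0.092300 × 0.468 + 0.029 = 0.072196.
u_2 = 0.072196 × 0.468 + 0.029 = 0.062788.
u_3 = 0.062788 × 0.468 + 0.029 = 0.058385.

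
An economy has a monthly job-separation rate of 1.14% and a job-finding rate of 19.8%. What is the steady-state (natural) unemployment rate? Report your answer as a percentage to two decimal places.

Steady-state unemployment rate ≈ 5.44%.

At steady state the flows balance: s·E = f·U, so U/(E+U) = s/(s+f).
u* = 1.14 / (1.14 + 19.8) = 1.14 / 20.94 = 5.44%.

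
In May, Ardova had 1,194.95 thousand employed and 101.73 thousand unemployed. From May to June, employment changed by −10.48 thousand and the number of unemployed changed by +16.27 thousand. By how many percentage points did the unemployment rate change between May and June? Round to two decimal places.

May: labor force = 1,194.95 + 101.73 = 1,296.68; u = 101.73/1,296.68 = 7.85%.
June: labor force = 1,184.47 + 118.00 = 1,302.47; u = 118.00/1,302.47 = 9.06%.
Change = 9.06% − 7.85% = +1.21 pp.

The unemployment rate changed by +1.21 percentage points.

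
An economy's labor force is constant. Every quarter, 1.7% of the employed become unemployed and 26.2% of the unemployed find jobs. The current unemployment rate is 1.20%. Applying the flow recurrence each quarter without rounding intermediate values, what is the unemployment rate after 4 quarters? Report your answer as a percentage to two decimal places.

With a fixed labor force, u_{t+1} = u_t + s·(1−u_t) − f·u_t = u_t·(1−s−f) + s.
Here 1−s−f = 0.721 and s = 0.017.
u_1 = 0.012000 × 0.721 + 0.017 = 0.025652.
u_2 = 0.025652 × 0.721 + 0.017 = 0.035495.
u_3 = 0.035495 × 0.721 + 0.017 = 0.042592.
u_4 = 0.042592 × 0.721 + 0.017 = 0.047709.

Unemployment rate after four quarters ≈ 4.77%.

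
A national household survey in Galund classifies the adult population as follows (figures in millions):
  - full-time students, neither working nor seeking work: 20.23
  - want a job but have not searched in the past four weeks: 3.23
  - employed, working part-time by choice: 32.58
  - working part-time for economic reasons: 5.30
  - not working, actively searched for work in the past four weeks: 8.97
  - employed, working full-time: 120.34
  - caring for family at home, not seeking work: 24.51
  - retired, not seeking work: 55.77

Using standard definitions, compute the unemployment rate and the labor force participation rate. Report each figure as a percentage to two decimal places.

Employed = 32.58 + 5.30 + 120.34 = 158.22 million (anyone who worked, including part-time for economic reasons, counts as employed).
Unemployed = 8.97 million.
Labor force = 158.22 + 8.97 = 167.19 million.
Not in labor force = 20.23 + 3.23 + 24.51 + 55.77 = 103.74 million (those not working and not actively searching are outside the labor force — including those who want a job but have given up searching).
Civilian working-age population = 167.19 + 103.74 = 270.93 million.
Unemployment rate = 8.97 / 167.19 = 5.37%.
Labor force participation rate = 167.19 / 270.93 = 61.71%.

Unemployment rate ≈ 5.37%; labor force participation rate ≈ 61.71%.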